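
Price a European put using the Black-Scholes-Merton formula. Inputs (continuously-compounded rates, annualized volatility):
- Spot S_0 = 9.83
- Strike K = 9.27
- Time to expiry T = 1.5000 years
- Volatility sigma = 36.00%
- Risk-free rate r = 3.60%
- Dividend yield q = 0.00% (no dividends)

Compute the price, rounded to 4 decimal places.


d1 = (ln(S/K) + (r - q + 0.5*sigma^2) * T) / (sigma * sqrt(T)) = 0.47596206
d2 = d1 - sigma * sqrt(T) = 0.03505391
exp(-rT) = 0.94743211; exp(-qT) = 1.00000000
P = K * exp(-rT) * N(-d2) - S_0 * exp(-qT) * N(-d1)
N(-d1) = 0.31705070; N(-d2) = 0.48601838
P = 9.2700 * 0.94743211 * 0.48601838 - 9.8300 * 1.00000000 * 0.31705070 = 1.1519

Answer: Price = 1.1519


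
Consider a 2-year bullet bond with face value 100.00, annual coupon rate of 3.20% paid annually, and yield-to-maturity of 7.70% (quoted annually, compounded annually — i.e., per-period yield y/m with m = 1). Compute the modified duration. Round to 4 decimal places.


Answer: Modified duration = 1.8270

Derivation:
Coupon per period c = face * coupon_rate / m = 3.200000
Periods per year m = 1; per-period yield y/m = 0.077000
Number of cashflows N = 2
Cashflows (t years, CF_t, discount factor 1/(1+y/m)^(m*t), PV):
  t = 1.0000: CF_t = 3.200000, DF = 0.928505, PV = 2.971216
  t = 2.0000: CF_t = 103.200000, DF = 0.862122, PV = 88.970963
Price P = sum_t PV_t = 91.942179
First compute Macaulay numerator sum_t t * PV_t:
  t * PV_t at t = 1.0000: 2.971216
  t * PV_t at t = 2.0000: 177.941926
Macaulay duration D = 180.913142 / 91.942179 = 1.967684
Modified duration = D / (1 + y/m) = 1.967684 / (1 + 0.077000) = 1.827005


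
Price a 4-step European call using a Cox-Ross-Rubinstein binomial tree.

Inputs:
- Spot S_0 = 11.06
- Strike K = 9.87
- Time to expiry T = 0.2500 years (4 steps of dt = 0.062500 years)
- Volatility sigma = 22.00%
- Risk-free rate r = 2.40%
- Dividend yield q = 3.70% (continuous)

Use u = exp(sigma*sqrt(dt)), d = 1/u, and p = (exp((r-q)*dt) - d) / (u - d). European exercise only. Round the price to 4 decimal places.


Answer: Price = V(0,0) = 1.2201

Derivation:
dt = T/N = 0.062500
u = exp(sigma*sqrt(dt)) = 1.056541; d = 1/u = 0.946485
p = (exp((r-q)*dt) - d) / (u - d) = 0.478874
Discount per step: exp(-r*dt) = 0.998501
Stock lattice S(k, i) with i counting down-moves:
  k=0: S(0,0) = 11.0600
  k=1: S(1,0) = 11.6853; S(1,1) = 10.4681
  k=2: S(2,0) = 12.3460; S(2,1) = 11.0600; S(2,2) = 9.9079
  k=3: S(3,0) = 13.0441; S(3,1) = 11.6853; S(3,2) = 10.4681; S(3,3) = 9.3777
  k=4: S(4,0) = 13.7816; S(4,1) = 12.3460; S(4,2) = 11.0600; S(4,3) = 9.9079; S(4,4) = 8.8759
Terminal payoffs V(N, i) = max(S_T - K, 0):
  V(4,0) = 3.911609; V(4,1) = 2.476035; V(4,2) = 1.190000; V(4,3) = 0.037926; V(4,4) = 0.000000
Backward induction: V(k, i) = exp(-r*dt) * [p * V(k+1, i) + (1-p) * V(k+1, i+1)].
  V(3,0) = exp(-r*dt) * [p*3.911609 + (1-p)*2.476035] = 3.158752
  V(3,1) = exp(-r*dt) * [p*2.476035 + (1-p)*1.190000] = 1.803142
  V(3,2) = exp(-r*dt) * [p*1.190000 + (1-p)*0.037926] = 0.588740
  V(3,3) = exp(-r*dt) * [p*0.037926 + (1-p)*0.000000] = 0.018134
  V(2,0) = exp(-r*dt) * [p*3.158752 + (1-p)*1.803142] = 2.448633
  V(2,1) = exp(-r*dt) * [p*1.803142 + (1-p)*0.588740] = 1.168531
  V(2,2) = exp(-r*dt) * [p*0.588740 + (1-p)*0.018134] = 0.290946
  V(1,0) = exp(-r*dt) * [p*2.448633 + (1-p)*1.168531] = 1.778868
  V(1,1) = exp(-r*dt) * [p*1.168531 + (1-p)*0.290946] = 0.710132
  V(0,0) = exp(-r*dt) * [p*1.778868 + (1-p)*0.710132] = 1.220090


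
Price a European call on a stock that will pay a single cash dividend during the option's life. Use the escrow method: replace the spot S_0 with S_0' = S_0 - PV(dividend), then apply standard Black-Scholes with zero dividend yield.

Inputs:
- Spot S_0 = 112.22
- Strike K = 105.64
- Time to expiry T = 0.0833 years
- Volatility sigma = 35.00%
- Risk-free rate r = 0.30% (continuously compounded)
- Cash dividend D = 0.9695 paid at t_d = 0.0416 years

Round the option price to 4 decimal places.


Answer: Price = 7.7520

Derivation:
PV(D) = D * exp(-r * t_d) = 0.9695 * 0.99987521 = 0.96937901
S_0' = S_0 - PV(D) = 112.2200 - 0.96937901 = 111.25062099
d1 = (ln(S_0'/K) + (r + sigma^2/2)*T) / (sigma*sqrt(T)) = 0.56526086
d2 = d1 - sigma*sqrt(T) = 0.46424477
exp(-rT) = 0.99975013
N(d1) = 0.71405183; N(d2) = 0.67876381
C = S_0' * N(d1) - K * exp(-rT) * N(d2) = 111.25062099 * 0.71405183 - 105.6400 * 0.99975013 * 0.67876381 = 7.7520


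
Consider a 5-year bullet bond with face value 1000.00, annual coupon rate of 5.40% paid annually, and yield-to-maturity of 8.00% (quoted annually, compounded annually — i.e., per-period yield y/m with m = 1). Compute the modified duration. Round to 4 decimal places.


Coupon per period c = face * coupon_rate / m = 54.000000
Periods per year m = 1; per-period yield y/m = 0.080000
Number of cashflows N = 5
Cashflows (t years, CF_t, discount factor 1/(1+y/m)^(m*t), PV):
  t = 1.0000: CF_t = 54.000000, DF = 0.925926, PV = 50.000000
  t = 2.0000: CF_t = 54.000000, DF = 0.857339, PV = 46.296296
  t = 3.0000: CF_t = 54.000000, DF = 0.793832, PV = 42.866941
  t = 4.0000: CF_t = 54.000000, DF = 0.735030, PV = 39.691612
  t = 5.0000: CF_t = 1054.000000, DF = 0.680583, PV = 717.334690
Price P = sum_t PV_t = 896.189539
First compute Macaulay numerator sum_t t * PV_t:
  t * PV_t at t = 1.0000: 50.000000
  t * PV_t at t = 2.0000: 92.592593
  t * PV_t at t = 3.0000: 128.600823
  t * PV_t at t = 4.0000: 158.766448
  t * PV_t at t = 5.0000: 3586.673448
Macaulay duration D = 4016.633312 / 896.189539 = 4.481902
Modified duration = D / (1 + y/m) = 4.481902 / (1 + 0.080000) = 4.149909

Answer: Modified duration = 4.1499


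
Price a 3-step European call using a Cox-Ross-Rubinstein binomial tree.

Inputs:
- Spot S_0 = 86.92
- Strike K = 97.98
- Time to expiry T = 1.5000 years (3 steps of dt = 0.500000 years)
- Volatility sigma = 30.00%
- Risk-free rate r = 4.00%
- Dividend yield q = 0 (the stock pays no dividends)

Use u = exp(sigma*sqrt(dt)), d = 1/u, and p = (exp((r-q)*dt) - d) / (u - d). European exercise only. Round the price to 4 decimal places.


Answer: Price = V(0,0) = 10.8535

Derivation:
dt = T/N = 0.500000
u = exp(sigma*sqrt(dt)) = 1.236311; d = 1/u = 0.808858
p = (exp((r-q)*dt) - d) / (u - d) = 0.494425
Discount per step: exp(-r*dt) = 0.980199
Stock lattice S(k, i) with i counting down-moves:
  k=0: S(0,0) = 86.9200
  k=1: S(1,0) = 107.4602; S(1,1) = 70.3059
  k=2: S(2,0) = 132.8542; S(2,1) = 86.9200; S(2,2) = 56.8675
  k=3: S(3,0) = 164.2491; S(3,1) = 107.4602; S(3,2) = 70.3059; S(3,3) = 45.9977
Terminal payoffs V(N, i) = max(S_T - K, 0):
  V(3,0) = 66.269113; V(3,1) = 9.480162; V(3,2) = 0.000000; V(3,3) = 0.000000
Backward induction: V(k, i) = exp(-r*dt) * [p * V(k+1, i) + (1-p) * V(k+1, i+1)].
  V(2,0) = exp(-r*dt) * [p*66.269113 + (1-p)*9.480162] = 36.814326
  V(2,1) = exp(-r*dt) * [p*9.480162 + (1-p)*0.000000] = 4.594413
  V(2,2) = exp(-r*dt) * [p*0.000000 + (1-p)*0.000000] = 0.000000
  V(1,0) = exp(-r*dt) * [p*36.814326 + (1-p)*4.594413] = 20.118318
  V(1,1) = exp(-r*dt) * [p*4.594413 + (1-p)*0.000000] = 2.226611
  V(0,0) = exp(-r*dt) * [p*20.118318 + (1-p)*2.226611] = 10.853459


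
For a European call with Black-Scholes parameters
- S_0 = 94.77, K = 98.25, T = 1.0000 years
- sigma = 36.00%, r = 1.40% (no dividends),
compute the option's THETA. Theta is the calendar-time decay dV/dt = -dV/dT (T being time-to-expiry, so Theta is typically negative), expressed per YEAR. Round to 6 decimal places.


d1 = 0.1187157020; d2 = -0.2412842980
phi(d1) = 0.3961409320; exp(-qT) = 1.0000000000; exp(-rT) = 0.9860975443
Theta = -S*exp(-qT)*phi(d1)*sigma/(2*sqrt(T)) - r*K*exp(-rT)*N(d2) + q*S*exp(-qT)*N(d1)
N(d1) = 0.5472497020; N(d2) = 0.4046673899; sqrt(T) = 1.0000000000
Term 1 = -94.7700 * 1.0000000000 * 0.3961409320 * 0.3600 / (2 * 1.0000000000) = -6.7576097026
Term 2 = -0.0140 * 98.2500 * 0.9860975443 * 0.4046673899 = -0.5488816100
Term 3 = 0 (no dividend yield, q = 0)
Theta = -6.7576097026 + (-0.5488816100) + (0.0000000000) = -7.306491

Answer: Theta = -7.306491


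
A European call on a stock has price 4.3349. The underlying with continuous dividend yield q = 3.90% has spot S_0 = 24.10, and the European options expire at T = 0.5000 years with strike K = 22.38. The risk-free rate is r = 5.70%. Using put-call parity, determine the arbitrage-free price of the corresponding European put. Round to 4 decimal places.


Answer: Put price = 2.4515

Derivation:
Put-call parity: C - P = S_0 * exp(-qT) - K * exp(-rT).
S_0 * exp(-qT) = 24.1000 * 0.98068890 = 23.63460237
K * exp(-rT) = 22.3800 * 0.97190229 = 21.75117334
P = C - S*exp(-qT) + K*exp(-rT)
P = 4.3349 - 23.63460237 + 21.75117334 = 2.4515


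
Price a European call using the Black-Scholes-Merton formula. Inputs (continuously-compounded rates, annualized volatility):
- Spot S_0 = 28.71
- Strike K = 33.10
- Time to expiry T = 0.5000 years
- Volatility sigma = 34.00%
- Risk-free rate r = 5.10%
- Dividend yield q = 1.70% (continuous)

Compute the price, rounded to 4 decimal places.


d1 = (ln(S/K) + (r - q + 0.5*sigma^2) * T) / (sigma * sqrt(T)) = -0.40092035
d2 = d1 - sigma * sqrt(T) = -0.64133665
exp(-rT) = 0.97482238; exp(-qT) = 0.99153602
C = S_0 * exp(-qT) * N(d1) - K * exp(-rT) * N(d2)
N(d1) = 0.34423939; N(d2) = 0.26065199
C = 28.7100 * 0.99153602 * 0.34423939 - 33.1000 * 0.97482238 * 0.26065199 = 1.3891

Answer: Price = 1.3891


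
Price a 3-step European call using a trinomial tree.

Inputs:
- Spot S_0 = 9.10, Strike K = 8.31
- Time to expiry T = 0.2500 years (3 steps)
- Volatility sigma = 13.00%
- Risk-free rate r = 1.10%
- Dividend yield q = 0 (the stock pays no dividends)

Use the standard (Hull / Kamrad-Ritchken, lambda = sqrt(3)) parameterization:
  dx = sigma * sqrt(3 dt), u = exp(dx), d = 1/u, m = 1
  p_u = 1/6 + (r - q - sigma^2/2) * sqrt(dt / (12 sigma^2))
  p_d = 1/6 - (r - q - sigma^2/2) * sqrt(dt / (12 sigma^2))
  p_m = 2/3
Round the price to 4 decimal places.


Answer: Price = V(0,0) = 0.8339

Derivation:
dt = T/N = 0.083333; dx = sigma*sqrt(3*dt) = 0.065000
u = exp(dx) = 1.067159; d = 1/u = 0.937067
p_u = 0.168301, p_m = 0.666667, p_d = 0.165032
Discount per step: exp(-r*dt) = 0.999084
Stock lattice S(k, j) with j the centered position index:
  k=0: S(0,+0) = 9.1000
  k=1: S(1,-1) = 8.5273; S(1,+0) = 9.1000; S(1,+1) = 9.7111
  k=2: S(2,-2) = 7.9907; S(2,-1) = 8.5273; S(2,+0) = 9.1000; S(2,+1) = 9.7111; S(2,+2) = 10.3633
  k=3: S(3,-3) = 7.4878; S(3,-2) = 7.9907; S(3,-1) = 8.5273; S(3,+0) = 9.1000; S(3,+1) = 9.7111; S(3,+2) = 10.3633; S(3,+3) = 11.0593
Terminal payoffs V(N, j) = max(S_T - K, 0):
  V(3,-3) = 0.000000; V(3,-2) = 0.000000; V(3,-1) = 0.217314; V(3,+0) = 0.790000; V(3,+1) = 1.401147; V(3,+2) = 2.053338; V(3,+3) = 2.749330
Backward induction: V(k, j) = exp(-r*dt) * [p_u * V(k+1, j+1) + p_m * V(k+1, j) + p_d * V(k+1, j-1)]
  V(2,-2) = exp(-r*dt) * [p_u*0.217314 + p_m*0.000000 + p_d*0.000000] = 0.036541
  V(2,-1) = exp(-r*dt) * [p_u*0.790000 + p_m*0.217314 + p_d*0.000000] = 0.277579
  V(2,+0) = exp(-r*dt) * [p_u*1.401147 + p_m*0.790000 + p_d*0.217314] = 0.797614
  V(2,+1) = exp(-r*dt) * [p_u*2.053338 + p_m*1.401147 + p_d*0.790000] = 1.408761
  V(2,+2) = exp(-r*dt) * [p_u*2.749330 + p_m*2.053338 + p_d*1.401147] = 2.060952
  V(1,-1) = exp(-r*dt) * [p_u*0.797614 + p_m*0.277579 + p_d*0.036541] = 0.325025
  V(1,+0) = exp(-r*dt) * [p_u*1.408761 + p_m*0.797614 + p_d*0.277579] = 0.813902
  V(1,+1) = exp(-r*dt) * [p_u*2.060952 + p_m*1.408761 + p_d*0.797614] = 1.416368
  V(0,+0) = exp(-r*dt) * [p_u*1.416368 + p_m*0.813902 + p_d*0.325025] = 0.833853


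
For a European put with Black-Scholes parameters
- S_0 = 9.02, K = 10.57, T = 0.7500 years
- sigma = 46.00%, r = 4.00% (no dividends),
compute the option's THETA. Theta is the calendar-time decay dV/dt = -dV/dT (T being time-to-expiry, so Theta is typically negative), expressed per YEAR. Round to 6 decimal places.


d1 = -0.1235666780; d2 = -0.5219383637
phi(d1) = 0.3959082070; exp(-qT) = 1.0000000000; exp(-rT) = 0.9704455335
Theta = -S*exp(-qT)*phi(d1)*sigma/(2*sqrt(T)) + r*K*exp(-rT)*N(-d2) - q*S*exp(-qT)*N(-d1)
N(-d1) = 0.5491708113; N(-d2) = 0.6991433770; sqrt(T) = 0.8660254038
Term 1 = -9.0200 * 1.0000000000 * 0.3959082070 * 0.4600 / (2 * 0.8660254038) = -0.9484146338
Term 2 = 0.0400 * 10.5700 * 0.9704455335 * 0.6991433770 = 0.2868615839
Term 3 = 0 (no dividend yield, q = 0)
Theta = -0.9484146338 + (0.2868615839) + (0.0000000000) = -0.661553

Answer: Theta = -0.661553


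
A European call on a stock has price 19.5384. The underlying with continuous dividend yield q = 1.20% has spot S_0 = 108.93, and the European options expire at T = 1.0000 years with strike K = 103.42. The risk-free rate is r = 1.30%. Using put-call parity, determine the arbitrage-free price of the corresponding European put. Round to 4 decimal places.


Answer: Put price = 13.9920

Derivation:
Put-call parity: C - P = S_0 * exp(-qT) - K * exp(-rT).
S_0 * exp(-qT) = 108.9300 * 0.98807171 = 107.63065168
K * exp(-rT) = 103.4200 * 0.98708414 = 102.08424124
P = C - S*exp(-qT) + K*exp(-rT)
P = 19.5384 - 107.63065168 + 102.08424124 = 13.9920


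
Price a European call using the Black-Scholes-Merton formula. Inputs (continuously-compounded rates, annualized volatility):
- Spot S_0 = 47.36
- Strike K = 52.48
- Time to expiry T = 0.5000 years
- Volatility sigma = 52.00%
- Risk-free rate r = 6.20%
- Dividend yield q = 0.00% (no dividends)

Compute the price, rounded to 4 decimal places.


d1 = (ln(S/K) + (r - q + 0.5*sigma^2) * T) / (sigma * sqrt(T)) = -0.01102585
d2 = d1 - sigma * sqrt(T) = -0.37872137
exp(-rT) = 0.96947557; exp(-qT) = 1.00000000
C = S_0 * exp(-qT) * N(d1) - K * exp(-rT) * N(d2)
N(d1) = 0.49560141; N(d2) = 0.35244739
C = 47.3600 * 1.00000000 * 0.49560141 - 52.4800 * 0.96947557 * 0.35244739 = 5.5398

Answer: Price = 5.5398


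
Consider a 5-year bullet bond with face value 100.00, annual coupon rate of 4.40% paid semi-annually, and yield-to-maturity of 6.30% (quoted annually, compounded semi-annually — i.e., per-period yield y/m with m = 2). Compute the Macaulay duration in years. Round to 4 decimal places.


Coupon per period c = face * coupon_rate / m = 2.200000
Periods per year m = 2; per-period yield y/m = 0.031500
Number of cashflows N = 10
Cashflows (t years, CF_t, discount factor 1/(1+y/m)^(m*t), PV):
  t = 0.5000: CF_t = 2.200000, DF = 0.969462, PV = 2.132816
  t = 1.0000: CF_t = 2.200000, DF = 0.939856, PV = 2.067684
  t = 1.5000: CF_t = 2.200000, DF = 0.911155, PV = 2.004541
  t = 2.0000: CF_t = 2.200000, DF = 0.883330, PV = 1.943326
  t = 2.5000: CF_t = 2.200000, DF = 0.856355, PV = 1.883981
  t = 3.0000: CF_t = 2.200000, DF = 0.830204, PV = 1.826448
  t = 3.5000: CF_t = 2.200000, DF = 0.804851, PV = 1.770672
  t = 4.0000: CF_t = 2.200000, DF = 0.780272, PV = 1.716599
  t = 4.5000: CF_t = 2.200000, DF = 0.756444, PV = 1.664177
  t = 5.0000: CF_t = 102.200000, DF = 0.733344, PV = 74.947745
Price P = sum_t PV_t = 91.957990
Macaulay numerator sum_t t * PV_t:
  t * PV_t at t = 0.5000: 1.066408
  t * PV_t at t = 1.0000: 2.067684
  t * PV_t at t = 1.5000: 3.006812
  t * PV_t at t = 2.0000: 3.886653
  t * PV_t at t = 2.5000: 4.709953
  t * PV_t at t = 3.0000: 5.479344
  t * PV_t at t = 3.5000: 6.197351
  t * PV_t at t = 4.0000: 6.866395
  t * PV_t at t = 4.5000: 7.488798
  t * PV_t at t = 5.0000: 374.738727
Macaulay duration D = (sum_t t * PV_t) / P = 415.508124 / 91.957990 = 4.518456

Answer: Macaulay duration = 4.5185 years


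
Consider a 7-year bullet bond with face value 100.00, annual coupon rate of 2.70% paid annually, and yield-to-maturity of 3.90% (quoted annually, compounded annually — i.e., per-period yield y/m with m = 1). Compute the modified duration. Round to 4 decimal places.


Coupon per period c = face * coupon_rate / m = 2.700000
Periods per year m = 1; per-period yield y/m = 0.039000
Number of cashflows N = 7
Cashflows (t years, CF_t, discount factor 1/(1+y/m)^(m*t), PV):
  t = 1.0000: CF_t = 2.700000, DF = 0.962464, PV = 2.598653
  t = 2.0000: CF_t = 2.700000, DF = 0.926337, PV = 2.501109
  t = 3.0000: CF_t = 2.700000, DF = 0.891566, PV = 2.407227
  t = 4.0000: CF_t = 2.700000, DF = 0.858100, PV = 2.316870
  t = 5.0000: CF_t = 2.700000, DF = 0.825890, PV = 2.229903
  t = 6.0000: CF_t = 2.700000, DF = 0.794889, PV = 2.146201
  t = 7.0000: CF_t = 102.700000, DF = 0.765052, PV = 78.570879
Price P = sum_t PV_t = 92.770842
First compute Macaulay numerator sum_t t * PV_t:
  t * PV_t at t = 1.0000: 2.598653
  t * PV_t at t = 2.0000: 5.002219
  t * PV_t at t = 3.0000: 7.221682
  t * PV_t at t = 4.0000: 9.267478
  t * PV_t at t = 5.0000: 11.149516
  t * PV_t at t = 6.0000: 12.877209
  t * PV_t at t = 7.0000: 549.996152
Macaulay duration D = 598.112908 / 92.770842 = 6.447208
Modified duration = D / (1 + y/m) = 6.447208 / (1 + 0.039000) = 6.205205

Answer: Modified duration = 6.2052


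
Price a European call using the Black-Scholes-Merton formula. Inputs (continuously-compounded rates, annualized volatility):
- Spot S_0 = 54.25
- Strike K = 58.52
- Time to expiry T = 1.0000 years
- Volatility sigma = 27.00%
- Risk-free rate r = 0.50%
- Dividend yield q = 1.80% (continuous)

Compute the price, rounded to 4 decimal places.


d1 = (ln(S/K) + (r - q + 0.5*sigma^2) * T) / (sigma * sqrt(T)) = -0.19376142
d2 = d1 - sigma * sqrt(T) = -0.46376142
exp(-rT) = 0.99501248; exp(-qT) = 0.98216103
C = S_0 * exp(-qT) * N(d1) - K * exp(-rT) * N(d2)
N(d1) = 0.42318135; N(d2) = 0.32140934
C = 54.2500 * 0.98216103 * 0.42318135 - 58.5200 * 0.99501248 * 0.32140934 = 3.8330

Answer: Price = 3.8330


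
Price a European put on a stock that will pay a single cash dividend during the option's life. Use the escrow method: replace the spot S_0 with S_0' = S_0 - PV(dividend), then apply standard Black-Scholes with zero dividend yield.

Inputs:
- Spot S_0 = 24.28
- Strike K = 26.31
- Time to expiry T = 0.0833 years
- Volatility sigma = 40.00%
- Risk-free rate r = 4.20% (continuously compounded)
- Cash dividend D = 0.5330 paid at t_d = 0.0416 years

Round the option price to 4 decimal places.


PV(D) = D * exp(-r * t_d) = 0.5330 * 0.99825433 = 0.53206956
S_0' = S_0 - PV(D) = 24.2800 - 0.53206956 = 23.74793044
d1 = (ln(S_0'/K) + (r + sigma^2/2)*T) / (sigma*sqrt(T)) = -0.79942434
d2 = d1 - sigma*sqrt(T) = -0.91487130
exp(-rT) = 0.99650751
N(-d1) = 0.78797780; N(-d2) = 0.81987040
P = K * exp(-rT) * N(-d2) - S_0' * N(-d1) = 26.3100 * 0.99650751 * 0.81987040 - 23.74793044 * 0.78797780 = 2.7826

Answer: Price = 2.7826


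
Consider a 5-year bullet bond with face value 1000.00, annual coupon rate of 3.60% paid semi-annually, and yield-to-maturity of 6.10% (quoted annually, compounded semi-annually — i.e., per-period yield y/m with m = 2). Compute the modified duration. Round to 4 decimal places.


Coupon per period c = face * coupon_rate / m = 18.000000
Periods per year m = 2; per-period yield y/m = 0.030500
Number of cashflows N = 10
Cashflows (t years, CF_t, discount factor 1/(1+y/m)^(m*t), PV):
  t = 0.5000: CF_t = 18.000000, DF = 0.970403, PV = 17.467249
  t = 1.0000: CF_t = 18.000000, DF = 0.941681, PV = 16.950266
  t = 1.5000: CF_t = 18.000000, DF = 0.913810, PV = 16.448584
  t = 2.0000: CF_t = 18.000000, DF = 0.886764, PV = 15.961751
  t = 2.5000: CF_t = 18.000000, DF = 0.860518, PV = 15.489326
  t = 3.0000: CF_t = 18.000000, DF = 0.835049, PV = 15.030884
  t = 3.5000: CF_t = 18.000000, DF = 0.810334, PV = 14.586011
  t = 4.0000: CF_t = 18.000000, DF = 0.786350, PV = 14.154305
  t = 4.5000: CF_t = 18.000000, DF = 0.763076, PV = 13.735376
  t = 5.0000: CF_t = 1018.000000, DF = 0.740491, PV = 753.820280
Price P = sum_t PV_t = 893.644030
First compute Macaulay numerator sum_t t * PV_t:
  t * PV_t at t = 0.5000: 8.733624
  t * PV_t at t = 1.0000: 16.950266
  t * PV_t at t = 1.5000: 24.672876
  t * PV_t at t = 2.0000: 31.923501
  t * PV_t at t = 2.5000: 38.723315
  t * PV_t at t = 3.0000: 45.092653
  t * PV_t at t = 3.5000: 51.051038
  t * PV_t at t = 4.0000: 56.617218
  t * PV_t at t = 4.5000: 61.809190
  t * PV_t at t = 5.0000: 3769.101398
Macaulay duration D = 4104.675080 / 893.644030 = 4.593188
Modified duration = D / (1 + y/m) = 4.593188 / (1 + 0.030500) = 4.457242

Answer: Modified duration = 4.4572


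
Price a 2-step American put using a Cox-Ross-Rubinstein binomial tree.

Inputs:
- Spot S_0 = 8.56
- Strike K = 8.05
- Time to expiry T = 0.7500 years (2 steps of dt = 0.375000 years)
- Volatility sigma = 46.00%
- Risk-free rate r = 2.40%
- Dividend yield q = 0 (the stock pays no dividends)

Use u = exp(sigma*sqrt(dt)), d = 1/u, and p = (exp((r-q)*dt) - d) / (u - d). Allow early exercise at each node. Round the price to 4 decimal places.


Answer: Price = V(0,0) = 0.9581

Derivation:
dt = T/N = 0.375000
u = exp(sigma*sqrt(dt)) = 1.325370; d = 1/u = 0.754507
p = (exp((r-q)*dt) - d) / (u - d) = 0.445876
Discount per step: exp(-r*dt) = 0.991040
Stock lattice S(k, i) with i counting down-moves:
  k=0: S(0,0) = 8.5600
  k=1: S(1,0) = 11.3452; S(1,1) = 6.4586
  k=2: S(2,0) = 15.0365; S(2,1) = 8.5600; S(2,2) = 4.8730
Terminal payoffs V(N, i) = max(K - S_T, 0):
  V(2,0) = 0.000000; V(2,1) = 0.000000; V(2,2) = 3.176962
Backward induction: V(k, i) = exp(-r*dt) * [p * V(k+1, i) + (1-p) * V(k+1, i+1)]; then take max(V_cont, immediate exercise) for American.
  V(1,0) = exp(-r*dt) * [p*0.000000 + (1-p)*0.000000] = 0.000000; exercise = 0.000000; V(1,0) = max -> 0.000000
  V(1,1) = exp(-r*dt) * [p*0.000000 + (1-p)*3.176962] = 1.744658; exercise = 1.591424; V(1,1) = max -> 1.744658
  V(0,0) = exp(-r*dt) * [p*0.000000 + (1-p)*1.744658] = 0.958095; exercise = 0.000000; V(0,0) = max -> 0.958095


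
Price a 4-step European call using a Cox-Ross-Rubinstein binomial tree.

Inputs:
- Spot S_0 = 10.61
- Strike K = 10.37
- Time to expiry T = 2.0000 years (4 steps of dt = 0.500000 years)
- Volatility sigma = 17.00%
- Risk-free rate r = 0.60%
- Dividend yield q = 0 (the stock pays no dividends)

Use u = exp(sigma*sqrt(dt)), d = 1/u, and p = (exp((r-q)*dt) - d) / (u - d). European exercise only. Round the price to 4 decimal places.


dt = T/N = 0.500000
u = exp(sigma*sqrt(dt)) = 1.127732; d = 1/u = 0.886736
p = (exp((r-q)*dt) - d) / (u - d) = 0.482451
Discount per step: exp(-r*dt) = 0.997004
Stock lattice S(k, i) with i counting down-moves:
  k=0: S(0,0) = 10.6100
  k=1: S(1,0) = 11.9652; S(1,1) = 9.4083
  k=2: S(2,0) = 13.4936; S(2,1) = 10.6100; S(2,2) = 8.3426
  k=3: S(3,0) = 15.2171; S(3,1) = 11.9652; S(3,2) = 9.4083; S(3,3) = 7.3977
  k=4: S(4,0) = 17.1608; S(4,1) = 13.4936; S(4,2) = 10.6100; S(4,3) = 8.3426; S(4,4) = 6.5598
Terminal payoffs V(N, i) = max(S_T - K, 0):
  V(4,0) = 6.790832; V(4,1) = 3.123570; V(4,2) = 0.240000; V(4,3) = 0.000000; V(4,4) = 0.000000
Backward induction: V(k, i) = exp(-r*dt) * [p * V(k+1, i) + (1-p) * V(k+1, i+1)].
  V(3,0) = exp(-r*dt) * [p*6.790832 + (1-p)*3.123570] = 4.878188
  V(3,1) = exp(-r*dt) * [p*3.123570 + (1-p)*0.240000] = 1.626295
  V(3,2) = exp(-r*dt) * [p*0.240000 + (1-p)*0.000000] = 0.115441
  V(3,3) = exp(-r*dt) * [p*0.000000 + (1-p)*0.000000] = 0.000000
  V(2,0) = exp(-r*dt) * [p*4.878188 + (1-p)*1.626295] = 3.185603
  V(2,1) = exp(-r*dt) * [p*1.626295 + (1-p)*0.115441] = 0.841825
  V(2,2) = exp(-r*dt) * [p*0.115441 + (1-p)*0.000000] = 0.055528
  V(1,0) = exp(-r*dt) * [p*3.185603 + (1-p)*0.841825] = 1.966675
  V(1,1) = exp(-r*dt) * [p*0.841825 + (1-p)*0.055528] = 0.433575
  V(0,0) = exp(-r*dt) * [p*1.966675 + (1-p)*0.433575] = 1.169707

Answer: Price = V(0,0) = 1.1697


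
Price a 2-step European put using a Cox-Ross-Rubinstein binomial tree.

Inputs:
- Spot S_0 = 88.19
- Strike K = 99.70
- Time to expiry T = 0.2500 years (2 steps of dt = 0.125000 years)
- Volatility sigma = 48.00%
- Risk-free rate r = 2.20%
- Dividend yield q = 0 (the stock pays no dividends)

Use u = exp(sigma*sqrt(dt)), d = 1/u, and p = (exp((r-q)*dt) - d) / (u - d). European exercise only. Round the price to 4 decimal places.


dt = T/N = 0.125000
u = exp(sigma*sqrt(dt)) = 1.184956; d = 1/u = 0.843913
p = (exp((r-q)*dt) - d) / (u - d) = 0.465750
Discount per step: exp(-r*dt) = 0.997254
Stock lattice S(k, i) with i counting down-moves:
  k=0: S(0,0) = 88.1900
  k=1: S(1,0) = 104.5013; S(1,1) = 74.4247
  k=2: S(2,0) = 123.8294; S(2,1) = 88.1900; S(2,2) = 62.8080
Terminal payoffs V(N, i) = max(K - S_T, 0):
  V(2,0) = 0.000000; V(2,1) = 11.510000; V(2,2) = 36.892008
Backward induction: V(k, i) = exp(-r*dt) * [p * V(k+1, i) + (1-p) * V(k+1, i+1)].
  V(1,0) = exp(-r*dt) * [p*0.000000 + (1-p)*11.510000] = 6.132334
  V(1,1) = exp(-r*dt) * [p*11.510000 + (1-p)*36.892008] = 25.001496
  V(0,0) = exp(-r*dt) * [p*6.132334 + (1-p)*25.001496] = 16.168664

Answer: Price = V(0,0) = 16.1687


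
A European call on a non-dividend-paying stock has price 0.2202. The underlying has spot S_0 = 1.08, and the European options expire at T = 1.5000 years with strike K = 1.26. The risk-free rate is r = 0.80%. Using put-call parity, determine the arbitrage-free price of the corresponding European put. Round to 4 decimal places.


Answer: Put price = 0.3852

Derivation:
Put-call parity: C - P = S_0 * exp(-qT) - K * exp(-rT).
S_0 * exp(-qT) = 1.0800 * 1.00000000 = 1.08000000
K * exp(-rT) = 1.2600 * 0.98807171 = 1.24497036
P = C - S*exp(-qT) + K*exp(-rT)
P = 0.2202 - 1.08000000 + 1.24497036 = 0.3852


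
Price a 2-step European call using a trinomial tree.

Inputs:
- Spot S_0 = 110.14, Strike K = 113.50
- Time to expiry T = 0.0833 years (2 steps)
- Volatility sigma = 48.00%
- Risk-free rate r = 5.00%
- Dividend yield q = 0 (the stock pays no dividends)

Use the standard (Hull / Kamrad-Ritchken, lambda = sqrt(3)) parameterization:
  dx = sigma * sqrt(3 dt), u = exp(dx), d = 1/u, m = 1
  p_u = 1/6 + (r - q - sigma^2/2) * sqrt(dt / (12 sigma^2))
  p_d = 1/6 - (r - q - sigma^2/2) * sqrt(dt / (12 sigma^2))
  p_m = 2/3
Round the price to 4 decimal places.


Answer: Price = V(0,0) = 4.6142

Derivation:
dt = T/N = 0.041650; dx = sigma*sqrt(3*dt) = 0.169672
u = exp(dx) = 1.184916; d = 1/u = 0.843942
p_u = 0.158664, p_m = 0.666667, p_d = 0.174669
Discount per step: exp(-r*dt) = 0.997920
Stock lattice S(k, j) with j the centered position index:
  k=0: S(0,+0) = 110.1400
  k=1: S(1,-1) = 92.9518; S(1,+0) = 110.1400; S(1,+1) = 130.5066
  k=2: S(2,-2) = 78.4459; S(2,-1) = 92.9518; S(2,+0) = 110.1400; S(2,+1) = 130.5066; S(2,+2) = 154.6394
Terminal payoffs V(N, j) = max(S_T - K, 0):
  V(2,-2) = 0.000000; V(2,-1) = 0.000000; V(2,+0) = 0.000000; V(2,+1) = 17.006622; V(2,+2) = 41.139353
Backward induction: V(k, j) = exp(-r*dt) * [p_u * V(k+1, j+1) + p_m * V(k+1, j) + p_d * V(k+1, j-1)]
  V(1,-1) = exp(-r*dt) * [p_u*0.000000 + p_m*0.000000 + p_d*0.000000] = 0.000000
  V(1,+0) = exp(-r*dt) * [p_u*17.006622 + p_m*0.000000 + p_d*0.000000] = 2.692729
  V(1,+1) = exp(-r*dt) * [p_u*41.139353 + p_m*17.006622 + p_d*0.000000] = 17.827925
  V(0,+0) = exp(-r*dt) * [p_u*17.827925 + p_m*2.692729 + p_d*0.000000] = 4.614187


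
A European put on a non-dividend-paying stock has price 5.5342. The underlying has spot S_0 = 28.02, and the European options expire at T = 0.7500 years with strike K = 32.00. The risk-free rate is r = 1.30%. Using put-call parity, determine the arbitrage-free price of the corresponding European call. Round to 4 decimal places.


Answer: Call price = 1.8647

Derivation:
Put-call parity: C - P = S_0 * exp(-qT) - K * exp(-rT).
S_0 * exp(-qT) = 28.0200 * 1.00000000 = 28.02000000
K * exp(-rT) = 32.0000 * 0.99029738 = 31.68951607
C = P + S*exp(-qT) - K*exp(-rT)
C = 5.5342 + 28.02000000 - 31.68951607 = 1.8647


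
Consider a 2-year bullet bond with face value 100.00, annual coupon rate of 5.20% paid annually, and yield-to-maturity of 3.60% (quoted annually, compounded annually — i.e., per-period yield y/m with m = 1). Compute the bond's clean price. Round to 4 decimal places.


Coupon per period c = face * coupon_rate / m = 5.200000
Periods per year m = 1; per-period yield y/m = 0.036000
Number of cashflows N = 2
Cashflows (t years, CF_t, discount factor 1/(1+y/m)^(m*t), PV):
  t = 1.0000: CF_t = 5.200000, DF = 0.965251, PV = 5.019305
  t = 2.0000: CF_t = 105.200000, DF = 0.931709, PV = 98.015832
Price P = sum_t PV_t = 103.035137

Answer: Price = 103.0351


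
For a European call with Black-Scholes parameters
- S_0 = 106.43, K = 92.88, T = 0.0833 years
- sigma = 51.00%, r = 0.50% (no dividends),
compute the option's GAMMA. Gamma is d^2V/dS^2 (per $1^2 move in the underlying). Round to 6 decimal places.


Answer: Gamma = 0.015421

Derivation:
d1 = 1.0015893817; d2 = 0.8543945108
phi(d1) = 0.2415861410; exp(-qT) = 1.0000000000; exp(-rT) = 0.9995835867
Gamma = exp(-qT) * phi(d1) / (S * sigma * sqrt(T)) = 1.0000000000 * 0.2415861410 / (106.4300 * 0.5100 * 0.2886173938) = 0.015421


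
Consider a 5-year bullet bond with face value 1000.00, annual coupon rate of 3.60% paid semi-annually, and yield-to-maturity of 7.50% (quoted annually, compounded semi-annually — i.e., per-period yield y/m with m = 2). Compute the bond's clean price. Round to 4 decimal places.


Coupon per period c = face * coupon_rate / m = 18.000000
Periods per year m = 2; per-period yield y/m = 0.037500
Number of cashflows N = 10
Cashflows (t years, CF_t, discount factor 1/(1+y/m)^(m*t), PV):
  t = 0.5000: CF_t = 18.000000, DF = 0.963855, PV = 17.349398
  t = 1.0000: CF_t = 18.000000, DF = 0.929017, PV = 16.722311
  t = 1.5000: CF_t = 18.000000, DF = 0.895438, PV = 16.117890
  t = 2.0000: CF_t = 18.000000, DF = 0.863073, PV = 15.535316
  t = 2.5000: CF_t = 18.000000, DF = 0.831878, PV = 14.973798
  t = 3.0000: CF_t = 18.000000, DF = 0.801810, PV = 14.432577
  t = 3.5000: CF_t = 18.000000, DF = 0.772829, PV = 13.910917
  t = 4.0000: CF_t = 18.000000, DF = 0.744895, PV = 13.408113
  t = 4.5000: CF_t = 18.000000, DF = 0.717971, PV = 12.923482
  t = 5.0000: CF_t = 1018.000000, DF = 0.692020, PV = 704.476847
Price P = sum_t PV_t = 839.850649

Answer: Price = 839.8506


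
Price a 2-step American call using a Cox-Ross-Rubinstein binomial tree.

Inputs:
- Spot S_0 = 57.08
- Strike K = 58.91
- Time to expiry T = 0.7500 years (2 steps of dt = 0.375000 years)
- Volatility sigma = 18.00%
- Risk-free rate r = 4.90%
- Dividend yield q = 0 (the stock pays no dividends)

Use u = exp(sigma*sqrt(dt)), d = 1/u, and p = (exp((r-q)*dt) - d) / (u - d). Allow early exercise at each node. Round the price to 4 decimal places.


dt = T/N = 0.375000
u = exp(sigma*sqrt(dt)) = 1.116532; d = 1/u = 0.895631
p = (exp((r-q)*dt) - d) / (u - d) = 0.556422
Discount per step: exp(-r*dt) = 0.981793
Stock lattice S(k, i) with i counting down-moves:
  k=0: S(0,0) = 57.0800
  k=1: S(1,0) = 63.7316; S(1,1) = 51.1226
  k=2: S(2,0) = 71.1584; S(2,1) = 57.0800; S(2,2) = 45.7870
Terminal payoffs V(N, i) = max(S_T - K, 0):
  V(2,0) = 12.248364; V(2,1) = 0.000000; V(2,2) = 0.000000
Backward induction: V(k, i) = exp(-r*dt) * [p * V(k+1, i) + (1-p) * V(k+1, i+1)]; then take max(V_cont, immediate exercise) for American.
  V(1,0) = exp(-r*dt) * [p*12.248364 + (1-p)*0.000000] = 6.691175; exercise = 4.821620; V(1,0) = max -> 6.691175
  V(1,1) = exp(-r*dt) * [p*0.000000 + (1-p)*0.000000] = 0.000000; exercise = 0.000000; V(1,1) = max -> 0.000000
  V(0,0) = exp(-r*dt) * [p*6.691175 + (1-p)*0.000000] = 3.655330; exercise = 0.000000; V(0,0) = max -> 3.655330

Answer: Price = V(0,0) = 3.6553


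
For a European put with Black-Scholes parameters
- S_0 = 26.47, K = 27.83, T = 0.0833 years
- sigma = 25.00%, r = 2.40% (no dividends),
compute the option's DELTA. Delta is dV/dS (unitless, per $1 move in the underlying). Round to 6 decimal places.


d1 = -0.6305958723; d2 = -0.7027502207
phi(d1) = 0.3270101364; exp(-qT) = 1.0000000000; exp(-rT) = 0.9980027971
N(-d1) = 0.7358476008
Delta = -exp(-qT) * N(-d1) = -1.0000000000 * 0.7358476008 = -0.735848

Answer: Delta = -0.735848


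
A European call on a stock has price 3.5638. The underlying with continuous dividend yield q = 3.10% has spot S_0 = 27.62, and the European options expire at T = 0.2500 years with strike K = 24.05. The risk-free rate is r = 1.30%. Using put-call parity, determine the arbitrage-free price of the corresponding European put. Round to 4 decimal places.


Put-call parity: C - P = S_0 * exp(-qT) - K * exp(-rT).
S_0 * exp(-qT) = 27.6200 * 0.99227995 = 27.40677232
K * exp(-rT) = 24.0500 * 0.99675528 = 23.97196438
P = C - S*exp(-qT) + K*exp(-rT)
P = 3.5638 - 27.40677232 + 23.97196438 = 0.1290

Answer: Put price = 0.1290


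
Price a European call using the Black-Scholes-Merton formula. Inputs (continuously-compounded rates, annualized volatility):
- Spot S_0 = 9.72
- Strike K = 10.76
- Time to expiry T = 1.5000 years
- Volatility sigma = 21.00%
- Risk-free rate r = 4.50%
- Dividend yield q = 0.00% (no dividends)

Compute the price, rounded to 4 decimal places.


d1 = (ln(S/K) + (r - q + 0.5*sigma^2) * T) / (sigma * sqrt(T)) = -0.00417944
d2 = d1 - sigma * sqrt(T) = -0.26137586
exp(-rT) = 0.93472772; exp(-qT) = 1.00000000
C = S_0 * exp(-qT) * N(d1) - K * exp(-rT) * N(d2)
N(d1) = 0.49833265; N(d2) = 0.39690134
C = 9.7200 * 1.00000000 * 0.49833265 - 10.7600 * 0.93472772 * 0.39690134 = 0.8519

Answer: Price = 0.8519


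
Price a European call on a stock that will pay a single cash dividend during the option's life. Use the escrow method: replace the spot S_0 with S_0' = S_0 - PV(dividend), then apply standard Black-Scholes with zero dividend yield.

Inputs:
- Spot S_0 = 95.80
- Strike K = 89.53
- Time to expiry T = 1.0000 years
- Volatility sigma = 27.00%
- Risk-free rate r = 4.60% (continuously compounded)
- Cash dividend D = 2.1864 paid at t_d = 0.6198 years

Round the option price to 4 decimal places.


Answer: Price = 14.2466

Derivation:
PV(D) = D * exp(-r * t_d) = 2.1864 * 0.97189180 = 2.12494423
S_0' = S_0 - PV(D) = 95.8000 - 2.12494423 = 93.67505577
d1 = (ln(S_0'/K) + (r + sigma^2/2)*T) / (sigma*sqrt(T)) = 0.47299324
d2 = d1 - sigma*sqrt(T) = 0.20299324
exp(-rT) = 0.95504196
N(d1) = 0.68189100; N(d2) = 0.58042984
C = S_0' * N(d1) - K * exp(-rT) * N(d2) = 93.67505577 * 0.68189100 - 89.5300 * 0.95504196 * 0.58042984 = 14.2466


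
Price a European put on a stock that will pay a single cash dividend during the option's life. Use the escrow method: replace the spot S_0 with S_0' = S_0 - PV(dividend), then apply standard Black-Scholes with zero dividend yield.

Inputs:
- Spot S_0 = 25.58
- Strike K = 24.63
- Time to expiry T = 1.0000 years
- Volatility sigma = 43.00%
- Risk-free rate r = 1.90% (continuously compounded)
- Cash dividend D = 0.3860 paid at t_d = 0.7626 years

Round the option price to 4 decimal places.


Answer: Price = 3.7049

Derivation:
PV(D) = D * exp(-r * t_d) = 0.3860 * 0.98561507 = 0.38044742
S_0' = S_0 - PV(D) = 25.5800 - 0.38044742 = 25.19955258
d1 = (ln(S_0'/K) + (r + sigma^2/2)*T) / (sigma*sqrt(T)) = 0.31235123
d2 = d1 - sigma*sqrt(T) = -0.11764877
exp(-rT) = 0.98117936
N(-d1) = 0.37738681; N(-d2) = 0.54682702
P = K * exp(-rT) * N(-d2) - S_0' * N(-d1) = 24.6300 * 0.98117936 * 0.54682702 - 25.19955258 * 0.37738681 = 3.7049


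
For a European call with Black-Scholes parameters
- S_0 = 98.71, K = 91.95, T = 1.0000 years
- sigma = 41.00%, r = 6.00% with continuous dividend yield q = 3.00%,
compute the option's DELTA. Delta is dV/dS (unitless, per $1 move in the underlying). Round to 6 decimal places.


d1 = 0.4511983107; d2 = 0.0411983107
phi(d1) = 0.3603323457; exp(-qT) = 0.9704455335; exp(-rT) = 0.9417645336
N(d1) = 0.6740766865
Delta = exp(-qT) * N(d1) = 0.9704455335 * 0.6740766865 = 0.654155

Answer: Delta = 0.654155


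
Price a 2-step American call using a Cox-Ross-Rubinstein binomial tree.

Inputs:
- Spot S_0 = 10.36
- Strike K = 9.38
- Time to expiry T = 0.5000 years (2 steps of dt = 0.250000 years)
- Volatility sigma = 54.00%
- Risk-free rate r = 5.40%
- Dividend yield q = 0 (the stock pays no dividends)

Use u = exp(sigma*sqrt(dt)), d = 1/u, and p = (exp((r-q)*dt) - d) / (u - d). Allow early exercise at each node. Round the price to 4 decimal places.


dt = T/N = 0.250000
u = exp(sigma*sqrt(dt)) = 1.309964; d = 1/u = 0.763379
p = (exp((r-q)*dt) - d) / (u - d) = 0.457773
Discount per step: exp(-r*dt) = 0.986591
Stock lattice S(k, i) with i counting down-moves:
  k=0: S(0,0) = 10.3600
  k=1: S(1,0) = 13.5712; S(1,1) = 7.9086
  k=2: S(2,0) = 17.7778; S(2,1) = 10.3600; S(2,2) = 6.0373
Terminal payoffs V(N, i) = max(S_T - K, 0):
  V(2,0) = 8.397831; V(2,1) = 0.980000; V(2,2) = 0.000000
Backward induction: V(k, i) = exp(-r*dt) * [p * V(k+1, i) + (1-p) * V(k+1, i+1)]; then take max(V_cont, immediate exercise) for American.
  V(1,0) = exp(-r*dt) * [p*8.397831 + (1-p)*0.980000] = 4.317011; exercise = 4.191232; V(1,0) = max -> 4.317011
  V(1,1) = exp(-r*dt) * [p*0.980000 + (1-p)*0.000000] = 0.442602; exercise = 0.000000; V(1,1) = max -> 0.442602
  V(0,0) = exp(-r*dt) * [p*4.317011 + (1-p)*0.442602] = 2.186486; exercise = 0.980000; V(0,0) = max -> 2.186486

Answer: Price = V(0,0) = 2.1865


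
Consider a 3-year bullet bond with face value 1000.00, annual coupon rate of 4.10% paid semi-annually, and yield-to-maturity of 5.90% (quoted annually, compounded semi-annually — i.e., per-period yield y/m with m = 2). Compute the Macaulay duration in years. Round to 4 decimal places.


Answer: Macaulay duration = 2.8489 years

Derivation:
Coupon per period c = face * coupon_rate / m = 20.500000
Periods per year m = 2; per-period yield y/m = 0.029500
Number of cashflows N = 6
Cashflows (t years, CF_t, discount factor 1/(1+y/m)^(m*t), PV):
  t = 0.5000: CF_t = 20.500000, DF = 0.971345, PV = 19.912579
  t = 1.0000: CF_t = 20.500000, DF = 0.943512, PV = 19.341990
  t = 1.5000: CF_t = 20.500000, DF = 0.916476, PV = 18.787752
  t = 2.0000: CF_t = 20.500000, DF = 0.890214, PV = 18.249394
  t = 2.5000: CF_t = 20.500000, DF = 0.864706, PV = 17.726464
  t = 3.0000: CF_t = 1020.500000, DF = 0.839928, PV = 857.146198
Price P = sum_t PV_t = 951.164377
Macaulay numerator sum_t t * PV_t:
  t * PV_t at t = 0.5000: 9.956289
  t * PV_t at t = 1.0000: 19.341990
  t * PV_t at t = 1.5000: 28.181627
  t * PV_t at t = 2.0000: 36.498789
  t * PV_t at t = 2.5000: 44.316159
  t * PV_t at t = 3.0000: 2571.438595
Macaulay duration D = (sum_t t * PV_t) / P = 2709.733450 / 951.164377 = 2.848859


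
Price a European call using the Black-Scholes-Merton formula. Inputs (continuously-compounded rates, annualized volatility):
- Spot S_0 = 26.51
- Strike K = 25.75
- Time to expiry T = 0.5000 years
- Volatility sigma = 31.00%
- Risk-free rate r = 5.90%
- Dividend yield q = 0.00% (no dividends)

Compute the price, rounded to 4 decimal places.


d1 = (ln(S/K) + (r - q + 0.5*sigma^2) * T) / (sigma * sqrt(T)) = 0.37687602
d2 = d1 - sigma * sqrt(T) = 0.15767292
exp(-rT) = 0.97093088; exp(-qT) = 1.00000000
C = S_0 * exp(-qT) * N(d1) - K * exp(-rT) * N(d2)
N(d1) = 0.64686713; N(d2) = 0.56264273
C = 26.5100 * 1.00000000 * 0.64686713 - 25.7500 * 0.97093088 * 0.56264273 = 3.0816

Answer: Price = 3.0816


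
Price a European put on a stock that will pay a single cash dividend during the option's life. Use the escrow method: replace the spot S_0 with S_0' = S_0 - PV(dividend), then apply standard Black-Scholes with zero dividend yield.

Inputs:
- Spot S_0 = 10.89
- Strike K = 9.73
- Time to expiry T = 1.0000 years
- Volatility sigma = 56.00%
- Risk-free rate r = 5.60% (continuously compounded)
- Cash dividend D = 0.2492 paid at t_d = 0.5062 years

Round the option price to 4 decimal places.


Answer: Price = 1.5366

Derivation:
PV(D) = D * exp(-r * t_d) = 0.2492 * 0.97205081 = 0.24223506
S_0' = S_0 - PV(D) = 10.8900 - 0.24223506 = 10.64776494
d1 = (ln(S_0'/K) + (r + sigma^2/2)*T) / (sigma*sqrt(T)) = 0.54095734
d2 = d1 - sigma*sqrt(T) = -0.01904266
exp(-rT) = 0.94553914
N(-d1) = 0.29426849; N(-d2) = 0.50759646
P = K * exp(-rT) * N(-d2) - S_0' * N(-d1) = 9.7300 * 0.94553914 * 0.50759646 - 10.64776494 * 0.29426849 = 1.5366


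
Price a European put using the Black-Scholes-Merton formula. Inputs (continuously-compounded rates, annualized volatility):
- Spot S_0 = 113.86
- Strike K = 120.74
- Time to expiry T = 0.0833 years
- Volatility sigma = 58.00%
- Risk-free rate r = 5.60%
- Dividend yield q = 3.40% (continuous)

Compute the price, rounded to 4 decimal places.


d1 = (ln(S/K) + (r - q + 0.5*sigma^2) * T) / (sigma * sqrt(T)) = -0.25583440
d2 = d1 - sigma * sqrt(T) = -0.42323249
exp(-rT) = 0.99534606; exp(-qT) = 0.99717181
P = K * exp(-rT) * N(-d2) - S_0 * exp(-qT) * N(-d1)
N(-d1) = 0.60096065; N(-d2) = 0.66393718
P = 120.7400 * 0.99534606 * 0.66393718 - 113.8600 * 0.99717181 * 0.60096065 = 11.5588

Answer: Price = 11.5588
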